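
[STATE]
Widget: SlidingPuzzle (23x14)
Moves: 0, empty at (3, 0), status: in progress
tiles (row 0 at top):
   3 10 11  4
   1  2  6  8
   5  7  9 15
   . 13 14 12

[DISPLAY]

┌────┬────┬────┬────┐  
│  3 │ 10 │ 11 │  4 │  
├────┼────┼────┼────┤  
│  1 │  2 │  6 │  8 │  
├────┼────┼────┼────┤  
│  5 │  7 │  9 │ 15 │  
├────┼────┼────┼────┤  
│    │ 13 │ 14 │ 12 │  
└────┴────┴────┴────┘  
Moves: 0               
                       
                       
                       
                       


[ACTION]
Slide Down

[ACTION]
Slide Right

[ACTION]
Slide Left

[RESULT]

┌────┬────┬────┬────┐  
│  3 │ 10 │ 11 │  4 │  
├────┼────┼────┼────┤  
│  1 │  2 │  6 │  8 │  
├────┼────┼────┼────┤  
│  7 │    │  9 │ 15 │  
├────┼────┼────┼────┤  
│  5 │ 13 │ 14 │ 12 │  
└────┴────┴────┴────┘  
Moves: 2               
                       
                       
                       
                       


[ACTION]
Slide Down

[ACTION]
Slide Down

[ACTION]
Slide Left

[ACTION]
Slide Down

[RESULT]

┌────┬────┬────┬────┐  
│  3 │ 11 │    │  4 │  
├────┼────┼────┼────┤  
│  1 │ 10 │  6 │  8 │  
├────┼────┼────┼────┤  
│  7 │  2 │  9 │ 15 │  
├────┼────┼────┼────┤  
│  5 │ 13 │ 14 │ 12 │  
└────┴────┴────┴────┘  
Moves: 5               
                       
                       
                       
                       


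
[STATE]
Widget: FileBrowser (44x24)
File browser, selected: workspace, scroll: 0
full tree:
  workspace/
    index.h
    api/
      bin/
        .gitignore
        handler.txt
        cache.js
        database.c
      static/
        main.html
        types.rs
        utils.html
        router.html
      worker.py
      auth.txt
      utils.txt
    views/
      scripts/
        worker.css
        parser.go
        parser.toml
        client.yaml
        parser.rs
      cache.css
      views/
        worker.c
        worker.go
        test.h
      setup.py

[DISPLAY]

> [-] workspace/                            
    index.h                                 
    [+] api/                                
    [+] views/                              
                                            
                                            
                                            
                                            
                                            
                                            
                                            
                                            
                                            
                                            
                                            
                                            
                                            
                                            
                                            
                                            
                                            
                                            
                                            
                                            


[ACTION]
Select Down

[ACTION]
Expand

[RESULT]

  [-] workspace/                            
  > index.h                                 
    [+] api/                                
    [+] views/                              
                                            
                                            
                                            
                                            
                                            
                                            
                                            
                                            
                                            
                                            
                                            
                                            
                                            
                                            
                                            
                                            
                                            
                                            
                                            
                                            


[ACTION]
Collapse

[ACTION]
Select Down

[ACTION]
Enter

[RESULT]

  [-] workspace/                            
    index.h                                 
  > [-] api/                                
      [+] bin/                              
      [+] static/                           
      worker.py                             
      auth.txt                              
      utils.txt                             
    [+] views/                              
                                            
                                            
                                            
                                            
                                            
                                            
                                            
                                            
                                            
                                            
                                            
                                            
                                            
                                            
                                            


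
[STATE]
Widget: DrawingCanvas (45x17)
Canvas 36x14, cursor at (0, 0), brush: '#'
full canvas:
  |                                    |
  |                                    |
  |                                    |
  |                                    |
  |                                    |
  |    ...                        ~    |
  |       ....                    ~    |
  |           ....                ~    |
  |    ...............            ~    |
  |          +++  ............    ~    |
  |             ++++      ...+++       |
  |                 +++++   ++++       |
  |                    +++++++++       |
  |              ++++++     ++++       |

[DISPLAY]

+                                            
                                             
                                             
                                             
                                             
    ...                        ~             
       ....                    ~             
           ....                ~             
    ...............            ~             
          +++  ............    ~             
             ++++      ...+++                
                 +++++   ++++                
                    +++++++++                
              ++++++     ++++                
                                             
                                             
                                             


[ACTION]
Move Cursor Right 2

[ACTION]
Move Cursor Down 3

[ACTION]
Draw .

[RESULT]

                                             
                                             
                                             
  .                                          
                                             
    ...                        ~             
       ....                    ~             
           ....                ~             
    ...............            ~             
          +++  ............    ~             
             ++++      ...+++                
                 +++++   ++++                
                    +++++++++                
              ++++++     ++++                
                                             
                                             
                                             


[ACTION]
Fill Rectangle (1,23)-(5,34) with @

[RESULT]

                                             
                       @@@@@@@@@@@@          
                       @@@@@@@@@@@@          
  .                    @@@@@@@@@@@@          
                       @@@@@@@@@@@@          
    ...                @@@@@@@@@@@@          
       ....                    ~             
           ....                ~             
    ...............            ~             
          +++  ............    ~             
             ++++      ...+++                
                 +++++   ++++                
                    +++++++++                
              ++++++     ++++                
                                             
                                             
                                             


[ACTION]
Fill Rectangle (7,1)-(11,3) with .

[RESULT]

                                             
                       @@@@@@@@@@@@          
                       @@@@@@@@@@@@          
  .                    @@@@@@@@@@@@          
                       @@@@@@@@@@@@          
    ...                @@@@@@@@@@@@          
       ....                    ~             
 ...       ....                ~             
 ..................            ~             
 ...      +++  ............    ~             
 ...         ++++      ...+++                
 ...             +++++   ++++                
                    +++++++++                
              ++++++     ++++                
                                             
                                             
                                             


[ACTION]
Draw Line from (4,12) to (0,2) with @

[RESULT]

  @@                                         
    @@                 @@@@@@@@@@@@          
      @@@              @@@@@@@@@@@@          
  .      @@            @@@@@@@@@@@@          
           @@          @@@@@@@@@@@@          
    ...                @@@@@@@@@@@@          
       ....                    ~             
 ...       ....                ~             
 ..................            ~             
 ...      +++  ............    ~             
 ...         ++++      ...+++                
 ...             +++++   ++++                
                    +++++++++                
              ++++++     ++++                
                                             
                                             
                                             


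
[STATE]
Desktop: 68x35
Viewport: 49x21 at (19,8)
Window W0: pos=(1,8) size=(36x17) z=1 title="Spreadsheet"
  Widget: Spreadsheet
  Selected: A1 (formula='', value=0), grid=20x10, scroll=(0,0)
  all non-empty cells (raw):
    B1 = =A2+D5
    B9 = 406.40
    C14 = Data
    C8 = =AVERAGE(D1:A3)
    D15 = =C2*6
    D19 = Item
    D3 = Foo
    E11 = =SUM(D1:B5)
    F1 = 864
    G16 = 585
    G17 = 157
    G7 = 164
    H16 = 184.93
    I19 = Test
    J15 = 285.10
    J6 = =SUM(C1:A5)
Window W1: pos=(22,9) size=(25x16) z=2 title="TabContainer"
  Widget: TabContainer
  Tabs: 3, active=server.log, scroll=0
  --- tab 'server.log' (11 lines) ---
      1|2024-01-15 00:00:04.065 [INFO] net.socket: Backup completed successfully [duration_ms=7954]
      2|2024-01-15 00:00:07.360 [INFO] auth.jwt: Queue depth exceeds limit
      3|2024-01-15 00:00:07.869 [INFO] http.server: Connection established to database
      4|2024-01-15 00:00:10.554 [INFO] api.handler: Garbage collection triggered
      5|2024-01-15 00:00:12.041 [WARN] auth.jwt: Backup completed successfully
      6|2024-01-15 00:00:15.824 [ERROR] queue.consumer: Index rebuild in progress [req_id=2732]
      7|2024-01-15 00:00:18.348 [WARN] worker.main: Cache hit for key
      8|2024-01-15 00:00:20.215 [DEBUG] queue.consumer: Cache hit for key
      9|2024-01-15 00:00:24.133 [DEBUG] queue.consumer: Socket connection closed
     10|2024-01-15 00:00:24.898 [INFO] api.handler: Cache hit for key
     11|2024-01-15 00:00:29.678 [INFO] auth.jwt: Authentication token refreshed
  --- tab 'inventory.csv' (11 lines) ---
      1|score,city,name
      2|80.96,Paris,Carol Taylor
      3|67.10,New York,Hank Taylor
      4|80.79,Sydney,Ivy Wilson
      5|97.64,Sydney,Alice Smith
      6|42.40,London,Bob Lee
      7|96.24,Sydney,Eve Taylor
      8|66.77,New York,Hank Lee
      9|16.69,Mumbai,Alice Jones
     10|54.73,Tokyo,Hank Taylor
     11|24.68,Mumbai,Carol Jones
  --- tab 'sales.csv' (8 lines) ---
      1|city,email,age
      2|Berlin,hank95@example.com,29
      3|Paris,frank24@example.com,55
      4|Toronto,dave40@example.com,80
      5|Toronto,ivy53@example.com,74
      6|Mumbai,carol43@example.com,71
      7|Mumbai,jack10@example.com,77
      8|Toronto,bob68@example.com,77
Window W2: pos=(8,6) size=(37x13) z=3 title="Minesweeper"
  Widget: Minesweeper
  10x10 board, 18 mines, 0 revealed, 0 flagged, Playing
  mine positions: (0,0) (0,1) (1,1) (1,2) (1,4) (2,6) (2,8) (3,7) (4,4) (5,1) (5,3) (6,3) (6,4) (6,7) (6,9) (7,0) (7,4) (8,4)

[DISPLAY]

─────────────────────────┨                       
                         ┃━┓                     
                         ┃ ┃                     
                         ┃─┨                     
                         ┃y┃                     
                         ┃─┃                     
                         ┃5┃                     
                         ┃0┃                     
                         ┃9┃                     
                         ┃4┃                     
━━━━━━━━━━━━━━━━━━━━━━━━━┛1┃                     
  0┃2024-01-15 00:00:15.824┃                     
  0┃2024-01-15 00:00:18.348┃                     
  0┃2024-01-15 00:00:20.215┃                     
.40┃2024-01-15 00:00:24.133┃                     
  0┃2024-01-15 00:00:24.898┃                     
━━━┗━━━━━━━━━━━━━━━━━━━━━━━┛                     
                                                 
                                                 
                                                 
                                                 


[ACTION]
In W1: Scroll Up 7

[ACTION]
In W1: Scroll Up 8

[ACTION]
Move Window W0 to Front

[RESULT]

━━━━━━━━━━━━━━━━━┓───────┨                       
                 ┃       ┃━┓                     
─────────────────┨       ┃ ┃                     
                 ┃       ┃─┨                     
      C       D  ┃       ┃y┃                     
-----------------┃       ┃─┃                     
  0       0      ┃       ┃5┃                     
  0       0      ┃       ┃0┃                     
  0       0Foo   ┃       ┃9┃                     
  0       0      ┃       ┃4┃                     
  0       0      ┃━━━━━━━┛1┃                     
  0       0      ┃00:15.824┃                     
  0       0      ┃00:18.348┃                     
  0       0      ┃00:20.215┃                     
.40       0      ┃00:24.133┃                     
  0       0      ┃00:24.898┃                     
━━━━━━━━━━━━━━━━━┛━━━━━━━━━┛                     
                                                 
                                                 
                                                 
                                                 


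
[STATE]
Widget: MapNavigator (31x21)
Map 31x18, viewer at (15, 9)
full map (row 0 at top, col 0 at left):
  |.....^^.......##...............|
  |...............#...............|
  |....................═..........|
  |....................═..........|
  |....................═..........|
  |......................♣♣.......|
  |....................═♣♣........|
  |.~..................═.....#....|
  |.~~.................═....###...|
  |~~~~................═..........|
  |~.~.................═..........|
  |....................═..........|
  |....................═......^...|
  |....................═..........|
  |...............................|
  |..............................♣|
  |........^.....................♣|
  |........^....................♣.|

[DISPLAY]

                               
.....^^.......##...............
...............#...............
....................═..........
....................═..........
....................═..........
......................♣♣.......
....................═♣♣........
.~..................═.....#....
.~~.................═....###...
~~~~...........@....═..........
~.~.................═..........
....................═..........
....................═......^...
....................═..........
...............................
..............................♣
........^.....................♣
........^....................♣.
                               
                               


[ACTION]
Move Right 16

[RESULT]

                               
#...............               
#...............               
.....═..........               
.....═..........               
.....═..........               
.......♣♣.......               
.....═♣♣........               
.....═.....#....               
.....═....###...               
.....═.........@               
.....═..........               
.....═..........               
.....═......^...               
.....═..........               
................               
...............♣               
...............♣               
..............♣.               
                               
                               


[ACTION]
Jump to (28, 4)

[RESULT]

                               
                               
                               
                               
                               
                               
.##...............             
..#...............             
.......═..........             
.......═..........             
.......═.......@..             
.........♣♣.......             
.......═♣♣........             
.......═.....#....             
.......═....###...             
.......═..........             
.......═..........             
.......═..........             
.......═......^...             
.......═..........             
..................             


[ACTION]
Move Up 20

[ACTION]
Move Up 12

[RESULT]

                               
                               
                               
                               
                               
                               
                               
                               
                               
                               
.##............@..             
..#...............             
.......═..........             
.......═..........             
.......═..........             
.........♣♣.......             
.......═♣♣........             
.......═.....#....             
.......═....###...             
.......═..........             
.......═..........             


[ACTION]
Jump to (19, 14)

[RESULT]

................═..........    
..................♣♣.......    
................═♣♣........    
................═.....#....    
................═....###...    
................═..........    
................═..........    
................═..........    
................═......^...    
................═..........    
...............@...........    
..........................♣    
....^.....................♣    
....^....................♣.    
                               
                               
                               
                               
                               
                               
                               


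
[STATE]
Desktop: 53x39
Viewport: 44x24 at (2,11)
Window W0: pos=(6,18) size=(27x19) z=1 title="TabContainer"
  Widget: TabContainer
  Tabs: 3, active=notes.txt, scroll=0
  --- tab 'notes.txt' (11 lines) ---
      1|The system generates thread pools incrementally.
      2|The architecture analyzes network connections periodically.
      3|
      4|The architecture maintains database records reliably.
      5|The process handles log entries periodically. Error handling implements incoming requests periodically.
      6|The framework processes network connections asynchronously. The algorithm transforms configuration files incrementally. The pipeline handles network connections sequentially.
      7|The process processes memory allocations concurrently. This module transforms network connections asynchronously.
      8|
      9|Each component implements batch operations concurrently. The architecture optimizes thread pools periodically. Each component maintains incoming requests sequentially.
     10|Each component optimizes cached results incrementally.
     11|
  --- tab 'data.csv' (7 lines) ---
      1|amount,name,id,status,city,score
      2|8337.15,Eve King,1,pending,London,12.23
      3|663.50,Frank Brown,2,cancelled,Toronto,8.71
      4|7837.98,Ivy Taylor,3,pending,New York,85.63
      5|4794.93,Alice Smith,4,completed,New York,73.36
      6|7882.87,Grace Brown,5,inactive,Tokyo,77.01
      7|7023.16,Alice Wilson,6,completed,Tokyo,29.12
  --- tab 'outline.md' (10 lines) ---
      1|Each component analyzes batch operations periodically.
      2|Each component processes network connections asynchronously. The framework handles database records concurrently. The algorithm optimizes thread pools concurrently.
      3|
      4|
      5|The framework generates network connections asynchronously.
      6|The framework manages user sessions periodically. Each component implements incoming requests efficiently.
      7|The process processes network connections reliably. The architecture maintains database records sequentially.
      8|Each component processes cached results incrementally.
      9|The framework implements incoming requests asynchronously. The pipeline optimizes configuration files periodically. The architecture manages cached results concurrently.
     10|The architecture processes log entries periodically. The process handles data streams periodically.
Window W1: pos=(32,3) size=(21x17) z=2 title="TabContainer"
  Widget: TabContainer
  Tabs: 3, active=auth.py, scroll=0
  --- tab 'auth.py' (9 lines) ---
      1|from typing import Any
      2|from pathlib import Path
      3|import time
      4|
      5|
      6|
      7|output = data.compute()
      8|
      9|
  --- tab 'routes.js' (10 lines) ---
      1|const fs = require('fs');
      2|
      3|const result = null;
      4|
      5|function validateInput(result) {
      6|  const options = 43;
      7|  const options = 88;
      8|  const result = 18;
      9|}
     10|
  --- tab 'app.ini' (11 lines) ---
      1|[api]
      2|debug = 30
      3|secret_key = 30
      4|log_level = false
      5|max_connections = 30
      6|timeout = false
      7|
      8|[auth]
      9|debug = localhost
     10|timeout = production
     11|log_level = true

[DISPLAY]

                              ┃             
                              ┃             
                              ┃             
                              ┃output = data
                              ┃             
                              ┃             
                              ┃             
    ┏━━━━━━━━━━━━━━━━━━━━━━━━━┃             
    ┃ TabContainer            ┗━━━━━━━━━━━━━
    ┠─────────────────────────┨             
    ┃[notes.txt]│ data.csv │ o┃             
    ┃─────────────────────────┃             
    ┃The system generates thre┃             
    ┃The architecture analyzes┃             
    ┃                         ┃             
    ┃The architecture maintain┃             
    ┃The process handles log e┃             
    ┃The framework processes n┃             
    ┃The process processes mem┃             
    ┃                         ┃             
    ┃Each component implements┃             
    ┃Each component optimizes ┃             
    ┃                         ┃             
    ┃                         ┃             


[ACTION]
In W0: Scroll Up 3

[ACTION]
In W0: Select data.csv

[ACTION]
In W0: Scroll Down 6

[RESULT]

                              ┃             
                              ┃             
                              ┃             
                              ┃output = data
                              ┃             
                              ┃             
                              ┃             
    ┏━━━━━━━━━━━━━━━━━━━━━━━━━┃             
    ┃ TabContainer            ┗━━━━━━━━━━━━━
    ┠─────────────────────────┨             
    ┃ notes.txt │[data.csv]│ o┃             
    ┃─────────────────────────┃             
    ┃7023.16,Alice Wilson,6,co┃             
    ┃                         ┃             
    ┃                         ┃             
    ┃                         ┃             
    ┃                         ┃             
    ┃                         ┃             
    ┃                         ┃             
    ┃                         ┃             
    ┃                         ┃             
    ┃                         ┃             
    ┃                         ┃             
    ┃                         ┃             


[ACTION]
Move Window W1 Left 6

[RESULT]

                        ┃                   
                        ┃                   
                        ┃                   
                        ┃output = data.compu
                        ┃                   
                        ┃                   
                        ┃                   
    ┏━━━━━━━━━━━━━━━━━━━┃                   
    ┃ TabContainer      ┗━━━━━━━━━━━━━━━━━━━
    ┠─────────────────────────┨             
    ┃ notes.txt │[data.csv]│ o┃             
    ┃─────────────────────────┃             
    ┃7023.16,Alice Wilson,6,co┃             
    ┃                         ┃             
    ┃                         ┃             
    ┃                         ┃             
    ┃                         ┃             
    ┃                         ┃             
    ┃                         ┃             
    ┃                         ┃             
    ┃                         ┃             
    ┃                         ┃             
    ┃                         ┃             
    ┃                         ┃             


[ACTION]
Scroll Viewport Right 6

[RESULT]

                  ┃                   ┃     
                  ┃                   ┃     
                  ┃                   ┃     
                  ┃output = data.compu┃     
                  ┃                   ┃     
                  ┃                   ┃     
                  ┃                   ┃     
━━━━━━━━━━━━━━━━━━┃                   ┃     
TabContainer      ┗━━━━━━━━━━━━━━━━━━━┛     
────────────────────────┨                   
notes.txt │[data.csv]│ o┃                   
────────────────────────┃                   
023.16,Alice Wilson,6,co┃                   
                        ┃                   
                        ┃                   
                        ┃                   
                        ┃                   
                        ┃                   
                        ┃                   
                        ┃                   
                        ┃                   
                        ┃                   
                        ┃                   
                        ┃                   


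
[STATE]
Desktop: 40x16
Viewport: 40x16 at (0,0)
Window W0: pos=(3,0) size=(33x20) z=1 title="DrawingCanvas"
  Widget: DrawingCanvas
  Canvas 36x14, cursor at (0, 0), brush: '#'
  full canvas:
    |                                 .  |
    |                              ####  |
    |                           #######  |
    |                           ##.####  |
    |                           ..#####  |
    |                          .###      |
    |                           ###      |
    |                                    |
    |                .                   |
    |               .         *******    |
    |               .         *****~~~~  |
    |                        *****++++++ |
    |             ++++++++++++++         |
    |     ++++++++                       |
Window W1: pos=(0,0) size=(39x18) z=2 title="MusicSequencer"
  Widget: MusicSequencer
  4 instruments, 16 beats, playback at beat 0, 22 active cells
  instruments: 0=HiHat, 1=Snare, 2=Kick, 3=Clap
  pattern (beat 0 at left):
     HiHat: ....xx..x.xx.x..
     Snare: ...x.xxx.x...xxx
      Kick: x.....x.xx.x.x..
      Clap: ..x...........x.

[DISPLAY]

┏━━━━━━━━━━━━━━━━━━━━━━━━━━━━━━━━━━━━━┓ 
┃ MusicSequencer                      ┃ 
┠─────────────────────────────────────┨ 
┃      ▼123456789012345               ┃ 
┃ HiHat····██··█·██·█··               ┃ 
┃ Snare···█·███·█···███               ┃ 
┃  Kick█·····█·██·█·█··               ┃ 
┃  Clap··█···········█·               ┃ 
┃                                     ┃ 
┃                                     ┃ 
┃                                     ┃ 
┃                                     ┃ 
┃                                     ┃ 
┃                                     ┃ 
┃                                     ┃ 
┃                                     ┃ 


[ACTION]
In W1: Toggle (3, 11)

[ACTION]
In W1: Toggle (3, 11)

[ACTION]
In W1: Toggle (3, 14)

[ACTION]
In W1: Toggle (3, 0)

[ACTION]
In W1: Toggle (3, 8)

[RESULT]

┏━━━━━━━━━━━━━━━━━━━━━━━━━━━━━━━━━━━━━┓ 
┃ MusicSequencer                      ┃ 
┠─────────────────────────────────────┨ 
┃      ▼123456789012345               ┃ 
┃ HiHat····██··█·██·█··               ┃ 
┃ Snare···█·███·█···███               ┃ 
┃  Kick█·····█·██·█·█··               ┃ 
┃  Clap█·█·····█·······               ┃ 
┃                                     ┃ 
┃                                     ┃ 
┃                                     ┃ 
┃                                     ┃ 
┃                                     ┃ 
┃                                     ┃ 
┃                                     ┃ 
┃                                     ┃ 


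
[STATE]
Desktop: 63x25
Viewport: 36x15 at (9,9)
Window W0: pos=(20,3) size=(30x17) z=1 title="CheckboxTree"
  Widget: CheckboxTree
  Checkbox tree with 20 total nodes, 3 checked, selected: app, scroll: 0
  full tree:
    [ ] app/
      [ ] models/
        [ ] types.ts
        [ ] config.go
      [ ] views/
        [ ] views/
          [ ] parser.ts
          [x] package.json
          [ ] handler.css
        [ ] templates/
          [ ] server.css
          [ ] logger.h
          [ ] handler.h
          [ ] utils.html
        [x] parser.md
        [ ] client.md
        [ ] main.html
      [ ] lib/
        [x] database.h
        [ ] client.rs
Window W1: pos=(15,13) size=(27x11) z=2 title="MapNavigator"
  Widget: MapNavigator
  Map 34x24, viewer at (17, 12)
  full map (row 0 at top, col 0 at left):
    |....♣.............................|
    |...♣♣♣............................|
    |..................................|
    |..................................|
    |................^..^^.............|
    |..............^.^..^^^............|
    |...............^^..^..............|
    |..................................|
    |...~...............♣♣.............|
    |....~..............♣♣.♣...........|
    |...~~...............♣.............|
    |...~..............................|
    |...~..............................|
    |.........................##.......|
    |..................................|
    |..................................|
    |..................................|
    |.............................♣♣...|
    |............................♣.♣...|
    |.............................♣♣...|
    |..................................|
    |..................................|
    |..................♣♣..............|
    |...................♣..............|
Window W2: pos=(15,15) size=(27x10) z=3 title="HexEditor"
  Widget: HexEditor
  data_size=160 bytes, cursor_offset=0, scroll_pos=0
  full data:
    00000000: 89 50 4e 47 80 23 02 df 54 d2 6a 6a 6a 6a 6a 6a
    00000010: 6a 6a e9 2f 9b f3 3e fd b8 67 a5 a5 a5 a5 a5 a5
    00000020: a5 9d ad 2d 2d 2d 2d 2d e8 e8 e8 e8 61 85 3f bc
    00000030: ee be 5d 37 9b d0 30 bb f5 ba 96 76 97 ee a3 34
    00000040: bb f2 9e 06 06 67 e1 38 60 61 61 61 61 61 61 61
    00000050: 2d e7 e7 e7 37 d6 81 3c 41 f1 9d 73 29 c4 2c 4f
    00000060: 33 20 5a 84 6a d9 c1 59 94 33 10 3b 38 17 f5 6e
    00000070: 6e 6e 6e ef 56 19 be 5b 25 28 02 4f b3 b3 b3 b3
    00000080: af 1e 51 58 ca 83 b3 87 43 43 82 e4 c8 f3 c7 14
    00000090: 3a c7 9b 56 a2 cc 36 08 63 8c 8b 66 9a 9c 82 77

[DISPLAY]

           ┃     [ ] config.go      
           ┃   [-] views/           
           ┃     [-] views/         
           ┃       [ ] parser.ts    
      ┏━━━━━━━━━━━━━━━━━━━━━━━━━┓on 
      ┃ MapNavigator            ┃s  
      ┏━━━━━━━━━━━━━━━━━━━━━━━━━┓   
      ┃ HexEditor               ┃   
      ┠─────────────────────────┨   
      ┃00000000  89 50 4e 47 80 ┃   
      ┃00000010  6a 6a e9 2f 9b ┃━━━
      ┃00000020  a5 9d ad 2d 2d ┃   
      ┃00000030  ee be 5d 37 9b ┃   
      ┃00000040  bb f2 9e 06 06 ┃   
      ┃00000050  2d e7 e7 e7 37 ┃   


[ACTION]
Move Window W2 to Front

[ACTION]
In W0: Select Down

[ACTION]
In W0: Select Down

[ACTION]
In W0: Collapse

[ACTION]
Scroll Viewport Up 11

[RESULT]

                                    
                                    
                                    
           ┏━━━━━━━━━━━━━━━━━━━━━━━━
           ┃ CheckboxTree           
           ┠────────────────────────
           ┃ [-] app/               
           ┃   [ ] models/          
           ┃>    [ ] types.ts       
           ┃     [ ] config.go      
           ┃   [-] views/           
           ┃     [-] views/         
           ┃       [ ] parser.ts    
      ┏━━━━━━━━━━━━━━━━━━━━━━━━━┓on 
      ┃ MapNavigator            ┃s  


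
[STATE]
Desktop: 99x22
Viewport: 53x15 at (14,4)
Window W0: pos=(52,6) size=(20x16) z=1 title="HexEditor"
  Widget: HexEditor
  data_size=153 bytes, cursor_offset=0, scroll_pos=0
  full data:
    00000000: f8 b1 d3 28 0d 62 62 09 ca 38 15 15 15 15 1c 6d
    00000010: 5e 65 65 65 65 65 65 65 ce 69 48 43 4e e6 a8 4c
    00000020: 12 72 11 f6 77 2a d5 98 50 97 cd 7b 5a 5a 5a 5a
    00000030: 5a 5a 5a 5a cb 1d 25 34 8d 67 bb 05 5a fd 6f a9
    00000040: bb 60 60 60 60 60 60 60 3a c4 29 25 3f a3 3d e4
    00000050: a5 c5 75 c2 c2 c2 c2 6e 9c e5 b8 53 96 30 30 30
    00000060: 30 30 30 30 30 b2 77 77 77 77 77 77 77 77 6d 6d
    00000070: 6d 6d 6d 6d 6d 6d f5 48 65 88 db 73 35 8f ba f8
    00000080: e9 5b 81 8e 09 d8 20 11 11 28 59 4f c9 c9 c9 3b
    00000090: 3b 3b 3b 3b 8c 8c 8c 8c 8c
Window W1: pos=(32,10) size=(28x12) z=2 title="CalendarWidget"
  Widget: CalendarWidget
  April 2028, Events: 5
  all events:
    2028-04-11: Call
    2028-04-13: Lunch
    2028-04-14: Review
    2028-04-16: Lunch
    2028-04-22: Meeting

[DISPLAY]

                                                     
                                                     
                                      ┏━━━━━━━━━━━━━━
                                      ┃ HexEditor    
                                      ┠──────────────
                                      ┃00000000  F8 b
                  ┏━━━━━━━━━━━━━━━━━━━━━━━━━━┓0  5e 6
                  ┃ CalendarWidget           ┃0  12 7
                  ┠──────────────────────────┨0  5a 5
                  ┃        April 2028        ┃0  bb 6
                  ┃Mo Tu We Th Fr Sa Su      ┃0  a5 c
                  ┃                1  2      ┃0  30 3
                  ┃ 3  4  5  6  7  8  9      ┃0  6d 6
                  ┃10 11* 12 13* 14* 15 16*  ┃0  e9 5
                  ┃17 18 19 20 21 22* 23     ┃0  3b 3


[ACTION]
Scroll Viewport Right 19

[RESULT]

                                                     
                                                     
                   ┏━━━━━━━━━━━━━━━━━━┓              
                   ┃ HexEditor        ┃              
                   ┠──────────────────┨              
                   ┃00000000  F8 b1 d3┃              
━━━━━━━━━━━━━━━━━━━━━━━━━━┓0  5e 65 65┃              
 CalendarWidget           ┃0  12 72 11┃              
──────────────────────────┨0  5a 5a 5a┃              
        April 2028        ┃0  bb 60 60┃              
Mo Tu We Th Fr Sa Su      ┃0  a5 c5 75┃              
                1  2      ┃0  30 30 30┃              
 3  4  5  6  7  8  9      ┃0  6d 6d 6d┃              
10 11* 12 13* 14* 15 16*  ┃0  e9 5b 81┃              
17 18 19 20 21 22* 23     ┃0  3b 3b 3b┃              


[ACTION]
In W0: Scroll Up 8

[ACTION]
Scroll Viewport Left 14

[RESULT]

                                                     
                                                     
                                 ┏━━━━━━━━━━━━━━━━━━┓
                                 ┃ HexEditor        ┃
                                 ┠──────────────────┨
                                 ┃00000000  F8 b1 d3┃
             ┏━━━━━━━━━━━━━━━━━━━━━━━━━━┓0  5e 65 65┃
             ┃ CalendarWidget           ┃0  12 72 11┃
             ┠──────────────────────────┨0  5a 5a 5a┃
             ┃        April 2028        ┃0  bb 60 60┃
             ┃Mo Tu We Th Fr Sa Su      ┃0  a5 c5 75┃
             ┃                1  2      ┃0  30 30 30┃
             ┃ 3  4  5  6  7  8  9      ┃0  6d 6d 6d┃
             ┃10 11* 12 13* 14* 15 16*  ┃0  e9 5b 81┃
             ┃17 18 19 20 21 22* 23     ┃0  3b 3b 3b┃


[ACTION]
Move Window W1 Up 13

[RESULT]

             ┃Mo Tu We Th Fr Sa Su      ┃            
             ┃                1  2      ┃            
             ┃ 3  4  5  6  7  8  9      ┃━━━━━━━━━━━┓
             ┃10 11* 12 13* 14* 15 16*  ┃tor        ┃
             ┃17 18 19 20 21 22* 23     ┃───────────┨
             ┃24 25 26 27 28 29 30      ┃0  F8 b1 d3┃
             ┃                          ┃0  5e 65 65┃
             ┗━━━━━━━━━━━━━━━━━━━━━━━━━━┛0  12 72 11┃
                                 ┃00000030  5a 5a 5a┃
                                 ┃00000040  bb 60 60┃
                                 ┃00000050  a5 c5 75┃
                                 ┃00000060  30 30 30┃
                                 ┃00000070  6d 6d 6d┃
                                 ┃00000080  e9 5b 81┃
                                 ┃00000090  3b 3b 3b┃
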